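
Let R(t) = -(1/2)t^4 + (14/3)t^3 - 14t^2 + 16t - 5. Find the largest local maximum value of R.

17/3

R'(t) = -2t^3 + 14t^2 - 28t + 16. Setting R'(t) = 0 gives t ∈ {1, 2, 4}.
Since R''(t) = -6t^2 + 28t - 28, we get R''(1) = -6 < 0 ⇒ local maximum; R''(2) = 4 > 0 ⇒ local minimum; R''(4) = -12 < 0 ⇒ local maximum.
So the largest local maximum value is R(4) = 17/3.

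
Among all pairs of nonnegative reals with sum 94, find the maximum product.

2209

With x + y = 94, the product is P(x) = x(94 − x).
P'(x) = 94 − 2x = 0 gives x = 47; P'' = −2 < 0, so this is the maximum.
P = 47·47 = 2209.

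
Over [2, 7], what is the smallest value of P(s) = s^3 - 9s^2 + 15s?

P'(s) = 3s^2 - 18s + 15, whose only zero in [2, 7] is s = 5.
Evaluating at the critical points and endpoints: P(2) = 2; P(5) = -25; P(7) = 7.
So the minimum is P(5) = -25.

-25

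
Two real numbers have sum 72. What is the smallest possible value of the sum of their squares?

2592

With a + b = 72, a^2 + b^2 = a^2 + (72 − a)^2.
The derivative 2a − 2(72 − a) = 4a − 144 vanishes at a = 36; second derivative 4 > 0, a minimum.
The minimum is 2·(36)^2 = 2592.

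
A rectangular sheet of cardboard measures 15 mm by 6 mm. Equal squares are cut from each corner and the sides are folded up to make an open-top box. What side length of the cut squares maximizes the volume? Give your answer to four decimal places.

With cut size x, the volume is V(x) = x(15 − 2x)(6 − 2x) for 0 < x < 3.
V'(x) = 12x^2 − 84x + 90. Setting V'(x) = 0 gives x ≈ 1.3206 (the root in (0, 3)).
V''(x) = 24x − 84 is negative there, so this is the maximum; V ≈ 54.8191.

1.3206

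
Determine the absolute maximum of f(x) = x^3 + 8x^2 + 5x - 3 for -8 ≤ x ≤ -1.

47

The derivative is 3x^2 + 16x + 5, whose only zero in [-8, -1] is x = -5.
Compare values at every candidate in [-8, -1]: f(-8) = -43; f(-5) = 47; f(-1) = -1.
Hence the absolute maximum is 47 at x = -5.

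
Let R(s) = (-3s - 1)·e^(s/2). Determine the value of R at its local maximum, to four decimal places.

R'(s) = (-3)·e^(s/2) + (-3s - 1)·(1/2)·e^(s/2) = (-(3/2)s - 7/2)·e^(s/2). Since e^(s/2) > 0, the only critical point is s = -7/3.
R''(-7/3) has the same sign as -3/2 < 0, so this is a local maximum.
R(-7/3) = (6)·e^(-7/6) ≈ 1.8684.

1.8684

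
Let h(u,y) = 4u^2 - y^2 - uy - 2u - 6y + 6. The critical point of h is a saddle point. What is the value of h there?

∂h/∂u = 8u - y - 2 = 0 and ∂h/∂y = -u - 2y - 6 = 0, so (u, y) = (-2/17, -50/17).
The Hessian has h_{uu} = 8, h_{yy} = -2, h_{uy} = -1, giving D = -17 < 0, so the point is a saddle point.
h(-2/17, -50/17) = 254/17.

254/17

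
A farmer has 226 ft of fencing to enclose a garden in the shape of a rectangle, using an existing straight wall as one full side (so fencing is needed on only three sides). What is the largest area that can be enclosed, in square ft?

12769/2

Let the sides perpendicular to the wall have length x and the parallel side y, so 2x + y = 226 and the area is A = xy = x(226 − 2x).
A'(x) = 226 − 4x = 0 gives x = 113/2, and A''(x) = −4 < 0 confirms a maximum.
Then y = 226 − 2·113/2 = 113 and A = 12769/2.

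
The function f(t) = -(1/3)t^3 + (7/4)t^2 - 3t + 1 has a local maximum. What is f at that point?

f'(t) = -t^2 + (7/2)t - 3. Setting f'(t) = 0 gives t ∈ {3/2, 2}.
Second-derivative test with f''(t) = -2t + 7/2: f''(3/2) = 1/2 > 0 ⇒ local minimum; f''(2) = -1/2 < 0 ⇒ local maximum.
The local maximum is f(2) = -2/3.

-2/3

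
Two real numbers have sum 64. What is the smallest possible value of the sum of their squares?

2048

With a + b = 64, a^2 + b^2 = a^2 + (64 − a)^2.
The derivative 2a − 2(64 − a) = 4a − 128 vanishes at a = 32; second derivative 4 > 0, a minimum.
The minimum is 2·(32)^2 = 2048.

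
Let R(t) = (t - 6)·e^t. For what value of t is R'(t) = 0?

By the product rule, R'(t) = (t - 5)·e^t. Since e^t > 0, the only critical point is t = 5.
R''(5) has the same sign as 1 > 0, so this is a local minimum.
R(5) = (-1)·e^(5) ≈ -148.4132.

5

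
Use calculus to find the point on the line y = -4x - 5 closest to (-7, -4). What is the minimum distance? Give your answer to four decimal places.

Minimize D(x)^2 = (x + 7)^2 + (-4x - 1)^2.
d/dx[D^2] = 2(x + 7) + 2·(-4)·(-4x - 1) = 0 ⇒ x = -11/17.
Then y = -41/17 and the distance is √(729/17) ≈ 6.5485.

6.5485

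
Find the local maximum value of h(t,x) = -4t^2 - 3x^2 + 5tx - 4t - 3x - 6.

6/23

∂h/∂t = -8t + 5x - 4 = 0 and ∂h/∂x = 5t - 6x - 3 = 0, so (t, x) = (-39/23, -44/23).
The Hessian has h_{tt} = -8, h_{xx} = -6, h_{tx} = 5, giving D = 23 > 0 with h_{tt} < 0, so the point is a local maximum.
h(-39/23, -44/23) = 6/23.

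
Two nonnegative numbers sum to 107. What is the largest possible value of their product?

With x + y = 107, the product is P(x) = x(107 − x).
P'(x) = 107 − 2x = 0 gives x = 107/2; P'' = −2 < 0, so this is the maximum.
P = 107/2·107/2 = 11449/4.

11449/4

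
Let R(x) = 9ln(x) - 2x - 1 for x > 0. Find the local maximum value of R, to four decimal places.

3.5367

R'(x) = 9/x − 2 = 0 gives x = 9/2.
R''(x) = -9/x², which is negative for x > 0, so this is a local maximum.
R(9/2) = 9·ln(9/2) - 9 - 1 ≈ 3.5367.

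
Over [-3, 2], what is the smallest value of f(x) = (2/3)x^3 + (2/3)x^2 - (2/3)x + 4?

Differentiating, f'(x) = 2x^2 + (4/3)x - 2/3; which vanishes at x = -1 and x = 1/3.
Candidates: f(-3) = -6; f(-1) = 14/3; f(1/3) = 314/81; f(2) = 32/3.
Hence the absolute minimum is -6 at x = -3.

-6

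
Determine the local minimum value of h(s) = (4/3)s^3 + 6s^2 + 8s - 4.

Critical points: h'(s) = 4s^2 + 12s + 8 vanishes at s = -2, -1.
h''(s) = 8s + 12. h''(-2) = -4 < 0 ⇒ local maximum; h''(-1) = 4 > 0 ⇒ local minimum.
The local minimum is h(-1) = -22/3.

-22/3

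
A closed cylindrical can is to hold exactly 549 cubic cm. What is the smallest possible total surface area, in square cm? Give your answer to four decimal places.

371.1614

With radius r and height h, πr²h = 549 so h = 549/(πr²), and S(r) = 2πr² + 2πrh = 2πr² + 2·549/r.
S'(r) = 4πr − 2·549/r² = 0 ⇒ r³ = 549/(2π), so r ≈ 4.4374 and h = 2r ≈ 8.8748.
S''(r) = 4π + 4·549/r³ > 0, so this is the minimum; S ≈ 371.1614.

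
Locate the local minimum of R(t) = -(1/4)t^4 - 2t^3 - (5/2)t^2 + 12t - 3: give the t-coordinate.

-3

R'(t) = -t^3 - 6t^2 - 5t + 12 = 0 at t = -4, -3, 1.
R''(t) = -3t^2 - 12t - 5. R''(-4) = -5 < 0 ⇒ local maximum; R''(-3) = 4 > 0 ⇒ local minimum; R''(1) = -20 < 0 ⇒ local maximum.
Thus R has its local minimum at t = -3, with value -111/4.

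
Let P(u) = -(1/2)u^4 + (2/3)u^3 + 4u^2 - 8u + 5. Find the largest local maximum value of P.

Critical points: P'(u) = -2u^3 + 2u^2 + 8u - 8 vanishes at u = -2, 1, 2.
P''(u) = -6u^2 + 4u + 8. P''(-2) = -24 < 0 ⇒ local maximum; P''(1) = 6 > 0 ⇒ local minimum; P''(2) = -8 < 0 ⇒ local maximum.
Thus P has its largest local maximum at u = -2, with value 71/3.

71/3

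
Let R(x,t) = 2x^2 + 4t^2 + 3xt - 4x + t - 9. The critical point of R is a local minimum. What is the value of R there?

∂R/∂x = 4x + 3t - 4 = 0 and ∂R/∂t = 3x + 8t + 1 = 0, so (x, t) = (35/23, -16/23).
The Hessian has R_{xx} = 4, R_{tt} = 8, R_{xt} = 3, giving D = 23 > 0 with R_{xx} > 0, so the point is a local minimum.
R(35/23, -16/23) = -285/23.

-285/23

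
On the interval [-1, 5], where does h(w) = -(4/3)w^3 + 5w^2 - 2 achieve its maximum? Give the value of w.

The derivative is -4w^2 + 10w, which vanishes at w = 0 and w = 5/2.
Candidates: h(-1) = 13/3; h(0) = -2; h(5/2) = 101/12; h(5) = -131/3.
The maximum over the interval is 101/12, attained at w = 5/2.

5/2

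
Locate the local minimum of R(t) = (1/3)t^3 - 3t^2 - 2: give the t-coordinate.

6

R'(t) = t^2 - 6t. Setting R'(t) = 0 gives t ∈ {0, 6}.
R''(t) = 2t - 6. R''(0) = -6 < 0 ⇒ local maximum; R''(6) = 6 > 0 ⇒ local minimum.
The local minimum is R(6) = -38.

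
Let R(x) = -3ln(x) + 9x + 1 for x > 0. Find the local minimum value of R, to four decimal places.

R'(x) = -3/x + 9 = 0 gives x = 1/3.
R''(x) = 3/x², which is positive for x > 0, so this is a local minimum.
R(1/3) = -3·ln(1/3) + 3 + 1 ≈ 7.2958.

7.2958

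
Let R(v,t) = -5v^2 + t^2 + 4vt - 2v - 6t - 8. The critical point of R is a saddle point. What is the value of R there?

-128/9

∂R/∂v = -10v + 4t - 2 = 0 and ∂R/∂t = 4v + 2t - 6 = 0, so (v, t) = (5/9, 17/9).
The Hessian has R_{vv} = -10, R_{tt} = 2, R_{vt} = 4, giving D = -36 < 0, so the point is a saddle point.
R(5/9, 17/9) = -128/9.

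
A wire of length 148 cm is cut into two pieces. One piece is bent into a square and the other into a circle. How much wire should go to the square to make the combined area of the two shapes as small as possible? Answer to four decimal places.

82.8947

Let x be the length used for the square. Square side x/4; circle radius (148−x)/(2π).
A(x) = (x/4)² + π·((148−x)/(2π))² = x²/16 + (148−x)²/(4π) for 0 ≤ x ≤ 148. A'(x) = x/8 − (148−x)/(2π) = 0 gives x = 4·148/(π+4) ≈ 82.8947.
A'' = 1/8 + 1/(2π) > 0, so this gives the minimum combined area; x ≈ 82.8947 cm to the square.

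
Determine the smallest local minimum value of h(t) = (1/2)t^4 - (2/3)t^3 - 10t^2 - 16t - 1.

Critical points: h'(t) = 2t^3 - 2t^2 - 20t - 16 vanishes at t = -2, -1, 4.
Since h''(t) = 6t^2 - 4t - 20, we get h''(-2) = 12 > 0 ⇒ local minimum; h''(-1) = -10 < 0 ⇒ local maximum; h''(4) = 60 > 0 ⇒ local minimum.
So the smallest local minimum value is h(4) = -419/3.

-419/3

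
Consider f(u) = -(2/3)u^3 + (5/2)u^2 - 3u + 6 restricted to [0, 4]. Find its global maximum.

The derivative is -2u^2 + 5u - 3, which vanishes at u = 1 and u = 3/2.
Candidates: f(0) = 6, f(1) = 29/6, f(3/2) = 39/8, f(4) = -26/3.
Hence the absolute maximum is 6 at u = 0.

6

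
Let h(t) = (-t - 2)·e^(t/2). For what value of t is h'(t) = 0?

Differentiating with the product rule gives h'(t) = (-(1/2)t - 2)·e^(t/2). Since e^(t/2) > 0, the only critical point is t = -4.
h''(-4) has the same sign as -1/2 < 0, so this is a local maximum.
h(-4) = (2)·e^(-2) ≈ 0.2707.

-4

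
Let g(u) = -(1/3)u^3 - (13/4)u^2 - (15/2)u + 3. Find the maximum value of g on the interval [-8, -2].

The derivative is -u^2 - (13/2)u - 15/2, whose only zero in [-8, -2] is u = -5.
Compare values at every candidate in [-8, -2]: g(-8) = 77/3; g(-5) = 11/12; g(-2) = 23/3.
So the maximum is g(-8) = 77/3.

77/3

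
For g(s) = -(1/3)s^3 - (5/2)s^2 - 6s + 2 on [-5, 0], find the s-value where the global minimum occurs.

0

Differentiating, g'(s) = -s^2 - 5s - 6; which vanishes at s = -3 and s = -2.
Evaluating at the critical points and endpoints: g(-5) = 67/6,  g(-3) = 13/2,  g(-2) = 20/3,  g(0) = 2.
So the minimum is g(0) = 2.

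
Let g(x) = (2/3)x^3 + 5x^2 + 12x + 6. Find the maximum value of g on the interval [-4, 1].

Differentiating, g'(x) = 2x^2 + 10x + 12; which vanishes at x = -3 and x = -2.
Evaluating at the critical points and endpoints: g(-4) = -14/3; g(-3) = -3; g(-2) = -10/3; g(1) = 71/3.
So the maximum is g(1) = 71/3.

71/3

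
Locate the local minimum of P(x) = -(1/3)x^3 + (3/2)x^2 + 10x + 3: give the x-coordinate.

Critical points: P'(x) = -x^2 + 3x + 10 vanishes at x = -2, 5.
Second-derivative test with P''(x) = -2x + 3: P''(-2) = 7 > 0 ⇒ local minimum; P''(5) = -7 < 0 ⇒ local maximum.
The local minimum is P(-2) = -25/3.

-2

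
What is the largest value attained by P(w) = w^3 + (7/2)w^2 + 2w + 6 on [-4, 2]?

32

Differentiating, P'(w) = 3w^2 + 7w + 2; which vanishes at w = -2 and w = -1/3.
Compare values at every candidate in [-4, 2]: P(-4) = -10, P(-2) = 8, P(-1/3) = 307/54, P(2) = 32.
Hence the absolute maximum is 32 at w = 2.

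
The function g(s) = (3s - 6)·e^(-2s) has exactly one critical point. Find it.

By the product rule, g'(s) = (-6s + 15)·e^(-2s). Since e^(-2s) > 0, the only critical point is s = 5/2.
g''(5/2) has the same sign as -6 < 0, so this is a local maximum.
g(5/2) = (3/2)·e^(-5) ≈ 0.0101.

5/2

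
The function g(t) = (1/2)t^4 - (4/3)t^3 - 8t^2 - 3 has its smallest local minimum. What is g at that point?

Critical points: g'(t) = 2t^3 - 4t^2 - 16t vanishes at t = -2, 0, 4.
Second-derivative test with g''(t) = 6t^2 - 8t - 16: g''(-2) = 24 > 0 ⇒ local minimum; g''(0) = -16 < 0 ⇒ local maximum; g''(4) = 48 > 0 ⇒ local minimum.
So the smallest local minimum value is g(4) = -265/3.

-265/3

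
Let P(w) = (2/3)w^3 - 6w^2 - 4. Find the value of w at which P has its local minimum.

P'(w) = 2w^2 - 12w. Setting P'(w) = 0 gives w ∈ {0, 6}.
P''(w) = 4w - 12. P''(0) = -12 < 0 ⇒ local maximum; P''(6) = 12 > 0 ⇒ local minimum.
The local minimum is P(6) = -76.

6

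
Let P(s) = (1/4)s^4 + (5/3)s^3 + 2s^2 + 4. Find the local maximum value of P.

P'(s) = s^3 + 5s^2 + 4s. Setting P'(s) = 0 gives s ∈ {-4, -1, 0}.
Since P''(s) = 3s^2 + 10s + 4, we get P''(-4) = 12 > 0 ⇒ local minimum; P''(-1) = -3 < 0 ⇒ local maximum; P''(0) = 4 > 0 ⇒ local minimum.
The local maximum is P(-1) = 55/12.

55/12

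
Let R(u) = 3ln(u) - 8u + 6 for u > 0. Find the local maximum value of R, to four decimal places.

R'(u) = 3/u − 8 = 0 gives u = 3/8.
R''(u) = -3/u², which is negative for u > 0, so this is a local maximum.
R(3/8) = 3·ln(3/8) - 3 + 6 ≈ 0.0575.

0.0575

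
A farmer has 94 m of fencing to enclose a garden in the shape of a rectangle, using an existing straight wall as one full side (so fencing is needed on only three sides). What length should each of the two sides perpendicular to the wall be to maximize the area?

47/2

Let the sides perpendicular to the wall have length x and the parallel side y, so 2x + y = 94 and the area is A = xy = x(94 − 2x).
A'(x) = 94 − 4x = 0 gives x = 47/2, and A''(x) = −4 < 0 confirms a maximum.
Then y = 94 − 2·47/2 = 47 and A = 2209/2.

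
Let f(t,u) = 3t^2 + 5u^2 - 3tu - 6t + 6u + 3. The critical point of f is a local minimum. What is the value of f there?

-9/17

∂f/∂t = 6t - 3u - 6 = 0 and ∂f/∂u = -3t + 10u + 6 = 0, so (t, u) = (14/17, -6/17).
The Hessian has f_{tt} = 6, f_{uu} = 10, f_{tu} = -3, giving D = 51 > 0 with f_{tt} > 0, so the point is a local minimum.
f(14/17, -6/17) = -9/17.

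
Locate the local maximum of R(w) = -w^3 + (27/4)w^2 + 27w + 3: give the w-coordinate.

Critical points: R'(w) = -3w^2 + (27/2)w + 27 vanishes at w = -3/2, 6.
Since R''(w) = -6w + 27/2, we get R''(-3/2) = 45/2 > 0 ⇒ local minimum; R''(6) = -45/2 < 0 ⇒ local maximum.
So the local maximum value is R(6) = 192.

6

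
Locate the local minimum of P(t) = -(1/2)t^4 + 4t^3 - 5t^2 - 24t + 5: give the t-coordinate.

P'(t) = -2t^3 + 12t^2 - 10t - 24. Setting P'(t) = 0 gives t ∈ {-1, 3, 4}.
Second-derivative test with P''(t) = -6t^2 + 24t - 10: P''(-1) = -40 < 0 ⇒ local maximum; P''(3) = 8 > 0 ⇒ local minimum; P''(4) = -10 < 0 ⇒ local maximum.
So the local minimum value is P(3) = -89/2.

3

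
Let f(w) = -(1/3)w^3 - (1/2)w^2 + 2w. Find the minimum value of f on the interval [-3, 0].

-10/3

The derivative is -w^2 - w + 2, whose only zero in [-3, 0] is w = -2.
Candidates: f(-3) = -3/2, f(-2) = -10/3, f(0) = 0.
So the minimum is f(-2) = -10/3.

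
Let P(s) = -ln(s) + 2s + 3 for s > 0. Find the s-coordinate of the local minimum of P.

1/2

P'(s) = -1/s + 2 = 0 gives s = 1/2.
P''(s) = 1/s², which is positive for s > 0, so this is a local minimum.
P(1/2) = -1·ln(1/2) + 1 + 3 ≈ 4.6931.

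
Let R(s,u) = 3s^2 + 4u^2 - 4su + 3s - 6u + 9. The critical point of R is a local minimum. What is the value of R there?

27/4

∂R/∂s = 6s - 4u + 3 = 0 and ∂R/∂u = -4s + 8u - 6 = 0, so (s, u) = (0, 3/4).
The Hessian has R_{ss} = 6, R_{uu} = 8, R_{su} = -4, giving D = 32 > 0 with R_{ss} > 0, so the point is a local minimum.
R(0, 3/4) = 27/4.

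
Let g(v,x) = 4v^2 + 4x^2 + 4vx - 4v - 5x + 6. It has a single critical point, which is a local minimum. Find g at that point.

∂g/∂v = 8v + 4x - 4 = 0 and ∂g/∂x = 4v + 8x - 5 = 0, so (v, x) = (1/4, 1/2).
The Hessian has g_{vv} = 8, g_{xx} = 8, g_{vx} = 4, giving D = 48 > 0 with g_{vv} > 0, so the point is a local minimum.
g(1/4, 1/2) = 17/4.

17/4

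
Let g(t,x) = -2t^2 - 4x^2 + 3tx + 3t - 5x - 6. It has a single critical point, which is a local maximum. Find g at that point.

∂g/∂t = -4t + 3x + 3 = 0 and ∂g/∂x = 3t - 8x - 5 = 0, so (t, x) = (9/23, -11/23).
The Hessian has g_{tt} = -4, g_{xx} = -8, g_{tx} = 3, giving D = 23 > 0 with g_{tt} < 0, so the point is a local maximum.
g(9/23, -11/23) = -97/23.

-97/23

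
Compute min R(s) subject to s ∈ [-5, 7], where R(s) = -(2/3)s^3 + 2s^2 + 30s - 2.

-56

Differentiating, R'(s) = -2s^2 + 4s + 30; which vanishes at s = -3 and s = 5.
Candidates: R(-5) = -56/3,  R(-3) = -56,  R(5) = 344/3,  R(7) = 232/3.
So the minimum is R(-3) = -56.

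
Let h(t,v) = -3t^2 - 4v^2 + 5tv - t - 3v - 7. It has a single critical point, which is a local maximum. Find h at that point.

-5

∂h/∂t = -6t + 5v - 1 = 0 and ∂h/∂v = 5t - 8v - 3 = 0, so (t, v) = (-1, -1).
The Hessian has h_{tt} = -6, h_{vv} = -8, h_{tv} = 5, giving D = 23 > 0 with h_{tt} < 0, so the point is a local maximum.
h(-1, -1) = -5.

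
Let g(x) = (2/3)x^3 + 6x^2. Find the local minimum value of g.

0

Critical points: g'(x) = 2x^2 + 12x vanishes at x = -6, 0.
Since g''(x) = 4x + 12, we get g''(-6) = -12 < 0 ⇒ local maximum; g''(0) = 12 > 0 ⇒ local minimum.
Thus g has its local minimum at x = 0, with value 0.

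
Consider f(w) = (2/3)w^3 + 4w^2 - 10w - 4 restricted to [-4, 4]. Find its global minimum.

-28/3

Differentiating, f'(w) = 2w^2 + 8w - 10; whose only zero in [-4, 4] is w = 1.
Compare values at every candidate in [-4, 4]: f(-4) = 172/3, f(1) = -28/3, f(4) = 188/3.
Hence the absolute minimum is -28/3 at w = 1.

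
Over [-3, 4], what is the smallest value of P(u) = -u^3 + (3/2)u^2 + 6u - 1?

The derivative is -3u^2 + 3u + 6, which vanishes at u = -1 and u = 2.
Compare values at every candidate in [-3, 4]: P(-3) = 43/2; P(-1) = -9/2; P(2) = 9; P(4) = -17.
The minimum over the interval is -17, attained at u = 4.

-17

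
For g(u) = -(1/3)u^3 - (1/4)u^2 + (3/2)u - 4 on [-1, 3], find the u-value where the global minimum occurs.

3

The derivative is -u^2 - (1/2)u + 3/2, whose only zero in [-1, 3] is u = 1.
Compare values at every candidate in [-1, 3]: g(-1) = -65/12; g(1) = -37/12; g(3) = -43/4.
The minimum over the interval is -43/4, attained at u = 3.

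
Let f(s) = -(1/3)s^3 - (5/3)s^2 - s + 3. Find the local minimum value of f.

0

f'(s) = -s^2 - (10/3)s - 1. Setting f'(s) = 0 gives s ∈ {-3, -1/3}.
f''(s) = -2s - 10/3. f''(-3) = 8/3 > 0 ⇒ local minimum; f''(-1/3) = -8/3 < 0 ⇒ local maximum.
The local minimum is f(-3) = 0.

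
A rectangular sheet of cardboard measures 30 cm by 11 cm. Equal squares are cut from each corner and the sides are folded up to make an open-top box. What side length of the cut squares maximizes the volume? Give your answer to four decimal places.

2.4522

With cut size x, the volume is V(x) = x(30 − 2x)(11 − 2x) for 0 < x < 5.5.
V'(x) = 12x^2 − 164x + 330. Setting V'(x) = 0 gives x ≈ 2.4522 (the root in (0, 5.5)).
V''(x) = 24x − 164 is negative there, so this is the maximum; V ≈ 375.1198.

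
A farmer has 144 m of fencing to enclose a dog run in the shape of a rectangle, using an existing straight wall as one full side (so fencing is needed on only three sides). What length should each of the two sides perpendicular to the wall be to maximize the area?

36

Let the sides perpendicular to the wall have length x and the parallel side y, so 2x + y = 144 and the area is A = xy = x(144 − 2x).
A'(x) = 144 − 4x = 0 gives x = 36, and A''(x) = −4 < 0 confirms a maximum.
Then y = 144 − 2·36 = 72 and A = 2592.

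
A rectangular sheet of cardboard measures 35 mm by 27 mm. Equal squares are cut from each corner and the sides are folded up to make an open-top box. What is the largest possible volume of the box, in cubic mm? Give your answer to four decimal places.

With cut size x, the volume is V(x) = x(35 − 2x)(27 − 2x) for 0 < x < 13.5.
V'(x) = 12x^2 − 248x + 945. Setting V'(x) = 0 gives x ≈ 5.0392 (the root in (0, 13.5)).
V''(x) = 24x − 248 is negative there, so this is the maximum; V ≈ 2125.0979.

2125.0979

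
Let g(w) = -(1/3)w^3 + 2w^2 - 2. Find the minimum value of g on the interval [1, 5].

-1/3

The derivative is -w^2 + 4w, whose only zero in [1, 5] is w = 4.
Candidates: g(1) = -1/3,  g(4) = 26/3,  g(5) = 19/3.
The minimum over the interval is -1/3, attained at w = 1.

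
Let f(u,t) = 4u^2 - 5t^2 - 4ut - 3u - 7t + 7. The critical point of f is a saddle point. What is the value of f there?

∂f/∂u = 8u - 4t - 3 = 0 and ∂f/∂t = -4u - 10t - 7 = 0, so (u, t) = (1/48, -17/24).
The Hessian has f_{uu} = 8, f_{tt} = -10, f_{ut} = -4, giving D = -96 < 0, so the point is a saddle point.
f(1/48, -17/24) = 907/96.

907/96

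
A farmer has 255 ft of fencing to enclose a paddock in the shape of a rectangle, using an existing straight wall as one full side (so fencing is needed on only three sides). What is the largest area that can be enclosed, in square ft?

65025/8

Let the sides perpendicular to the wall have length x and the parallel side y, so 2x + y = 255 and the area is A = xy = x(255 − 2x).
A'(x) = 255 − 4x = 0 gives x = 255/4, and A''(x) = −4 < 0 confirms a maximum.
Then y = 255 − 2·255/4 = 255/2 and A = 65025/8.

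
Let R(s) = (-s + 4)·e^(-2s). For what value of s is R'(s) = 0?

By the product rule, R'(s) = (2s - 9)·e^(-2s). Since e^(-2s) > 0, the only critical point is s = 9/2.
R''(9/2) has the same sign as 2 > 0, so this is a local minimum.
R(9/2) = (-1/2)·e^(-9) ≈ -0.0001.

9/2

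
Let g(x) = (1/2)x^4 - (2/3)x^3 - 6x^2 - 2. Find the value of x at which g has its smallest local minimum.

3

g'(x) = 2x^3 - 2x^2 - 12x. Setting g'(x) = 0 gives x ∈ {-2, 0, 3}.
Second-derivative test with g''(x) = 6x^2 - 4x - 12: g''(-2) = 20 > 0 ⇒ local minimum; g''(0) = -12 < 0 ⇒ local maximum; g''(3) = 30 > 0 ⇒ local minimum.
Thus g has its smallest local minimum at x = 3, with value -67/2.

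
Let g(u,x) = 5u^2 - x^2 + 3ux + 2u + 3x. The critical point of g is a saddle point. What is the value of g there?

23/29

∂g/∂u = 10u + 3x + 2 = 0 and ∂g/∂x = 3u - 2x + 3 = 0, so (u, x) = (-13/29, 24/29).
The Hessian has g_{uu} = 10, g_{xx} = -2, g_{ux} = 3, giving D = -29 < 0, so the point is a saddle point.
g(-13/29, 24/29) = 23/29.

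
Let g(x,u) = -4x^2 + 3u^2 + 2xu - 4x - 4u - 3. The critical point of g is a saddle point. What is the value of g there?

∂g/∂x = -8x + 2u - 4 = 0 and ∂g/∂u = 2x + 6u - 4 = 0, so (x, u) = (-4/13, 10/13).
The Hessian has g_{xx} = -8, g_{uu} = 6, g_{xu} = 2, giving D = -52 < 0, so the point is a saddle point.
g(-4/13, 10/13) = -51/13.

-51/13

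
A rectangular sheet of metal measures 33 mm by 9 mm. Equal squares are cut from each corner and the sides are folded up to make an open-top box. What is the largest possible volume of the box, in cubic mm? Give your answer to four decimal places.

290.3392

With cut size x, the volume is V(x) = x(33 − 2x)(9 − 2x) for 0 < x < 4.5.
V'(x) = 12x^2 − 168x + 297. Setting V'(x) = 0 gives x ≈ 2.0756 (the root in (0, 4.5)).
V''(x) = 24x − 168 is negative there, so this is the maximum; V ≈ 290.3392.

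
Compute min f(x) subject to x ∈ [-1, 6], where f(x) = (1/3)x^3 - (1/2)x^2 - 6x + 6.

-15/2

Differentiating, f'(x) = x^2 - x - 6; whose only zero in [-1, 6] is x = 3.
Evaluating at the critical points and endpoints: f(-1) = 67/6, f(3) = -15/2, f(6) = 24.
The minimum over the interval is -15/2, attained at x = 3.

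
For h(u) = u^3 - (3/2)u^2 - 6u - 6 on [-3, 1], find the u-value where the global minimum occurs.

-3

The derivative is 3u^2 - 3u - 6, whose only zero in [-3, 1] is u = -1.
Candidates: h(-3) = -57/2,  h(-1) = -5/2,  h(1) = -25/2.
So the minimum is h(-3) = -57/2.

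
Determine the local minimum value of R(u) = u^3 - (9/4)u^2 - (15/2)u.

R'(u) = 3u^2 - (9/2)u - 15/2 = 0 at u = -1, 5/2.
Since R''(u) = 6u - 9/2, we get R''(-1) = -21/2 < 0 ⇒ local maximum; R''(5/2) = 21/2 > 0 ⇒ local minimum.
So the local minimum value is R(5/2) = -275/16.

-275/16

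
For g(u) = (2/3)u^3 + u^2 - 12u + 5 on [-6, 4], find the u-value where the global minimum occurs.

-6

Differentiating, g'(u) = 2u^2 + 2u - 12; which vanishes at u = -3 and u = 2.
Candidates: g(-6) = -31,  g(-3) = 32,  g(2) = -29/3,  g(4) = 47/3.
Hence the absolute minimum is -31 at u = -6.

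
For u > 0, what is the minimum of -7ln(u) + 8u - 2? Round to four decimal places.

P'(u) = -7/u + 8 = 0 gives u = 7/8.
P''(u) = 7/u², which is positive for u > 0, so this is a local minimum.
P(7/8) = -7·ln(7/8) + 7 - 2 ≈ 5.9347.

5.9347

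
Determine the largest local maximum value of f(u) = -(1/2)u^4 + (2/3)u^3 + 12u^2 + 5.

335/3

Critical points: f'(u) = -2u^3 + 2u^2 + 24u vanishes at u = -3, 0, 4.
f''(u) = -6u^2 + 4u + 24. f''(-3) = -42 < 0 ⇒ local maximum; f''(0) = 24 > 0 ⇒ local minimum; f''(4) = -56 < 0 ⇒ local maximum.
Thus f has its largest local maximum at u = 4, with value 335/3.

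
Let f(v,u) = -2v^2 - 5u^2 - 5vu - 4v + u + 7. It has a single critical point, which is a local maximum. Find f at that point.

69/5

∂f/∂v = -4v - 5u - 4 = 0 and ∂f/∂u = -5v - 10u + 1 = 0, so (v, u) = (-3, 8/5).
The Hessian has f_{vv} = -4, f_{uu} = -10, f_{vu} = -5, giving D = 15 > 0 with f_{vv} < 0, so the point is a local maximum.
f(-3, 8/5) = 69/5.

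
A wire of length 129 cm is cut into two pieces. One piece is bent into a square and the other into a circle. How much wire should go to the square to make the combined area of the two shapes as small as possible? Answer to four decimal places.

Let x be the length used for the square. Square side x/4; circle radius (129−x)/(2π).
A(x) = (x/4)² + π·((129−x)/(2π))² = x²/16 + (129−x)²/(4π) for 0 ≤ x ≤ 129. A'(x) = x/8 − (129−x)/(2π) = 0 gives x = 4·129/(π+4) ≈ 72.2528.
A'' = 1/8 + 1/(2π) > 0, so this gives the minimum combined area; x ≈ 72.2528 cm to the square.

72.2528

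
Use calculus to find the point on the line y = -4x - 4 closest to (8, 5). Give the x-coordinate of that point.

-28/17

Minimize D(x)^2 = (x - 8)^2 + (-4x - 9)^2.
d/dx[D^2] = 2(x - 8) + 2·(-4)·(-4x - 9) = 0 ⇒ x = -28/17.
Then y = 44/17 and the distance is √(1681/17) ≈ 9.9440.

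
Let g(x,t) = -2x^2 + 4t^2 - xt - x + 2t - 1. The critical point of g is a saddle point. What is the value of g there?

-13/11

∂g/∂x = -4x - t - 1 = 0 and ∂g/∂t = -x + 8t + 2 = 0, so (x, t) = (-2/11, -3/11).
The Hessian has g_{xx} = -4, g_{tt} = 8, g_{xt} = -1, giving D = -33 < 0, so the point is a saddle point.
g(-2/11, -3/11) = -13/11.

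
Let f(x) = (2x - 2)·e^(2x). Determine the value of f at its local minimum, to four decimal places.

f'(x) = 2·e^(2x) + (2x - 2)·2·e^(2x) = (4x - 2)·e^(2x). Since e^(2x) > 0, the only critical point is x = 1/2.
f''(1/2) has the same sign as 4 > 0, so this is a local minimum.
f(1/2) = (-1)·e^(1) ≈ -2.7183.

-2.7183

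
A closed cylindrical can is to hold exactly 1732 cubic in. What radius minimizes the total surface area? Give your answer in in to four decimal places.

With radius r and height h, πr²h = 1732 so h = 1732/(πr²), and S(r) = 2πr² + 2πrh = 2πr² + 2·1732/r.
S'(r) = 4πr − 2·1732/r² = 0 ⇒ r³ = 1732/(2π), so r ≈ 6.5081 and h = 2r ≈ 13.0163.
S''(r) = 4π + 4·1732/r³ > 0, so this is the minimum; S ≈ 798.3864.

6.5081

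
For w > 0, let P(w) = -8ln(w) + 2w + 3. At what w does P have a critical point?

4

P'(w) = -8/w + 2 = 0 gives w = 4.
P''(w) = 8/w², which is positive for w > 0, so this is a local minimum.
P(4) = -8·ln(4) + 8 + 3 ≈ -0.0904.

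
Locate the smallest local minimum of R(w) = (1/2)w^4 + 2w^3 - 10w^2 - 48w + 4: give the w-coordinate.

Critical points: R'(w) = 2w^3 + 6w^2 - 20w - 48 vanishes at w = -4, -2, 3.
Second-derivative test with R''(w) = 6w^2 + 12w - 20: R''(-4) = 28 > 0 ⇒ local minimum; R''(-2) = -20 < 0 ⇒ local maximum; R''(3) = 70 > 0 ⇒ local minimum.
So the smallest local minimum value is R(3) = -271/2.

3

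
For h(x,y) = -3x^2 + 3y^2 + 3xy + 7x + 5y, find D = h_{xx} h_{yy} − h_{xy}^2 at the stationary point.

-45

∂h/∂x = -6x + 3y + 7 = 0 and ∂h/∂y = 3x + 6y + 5 = 0, so (x, y) = (3/5, -17/15).
The Hessian has h_{xx} = -6, h_{yy} = 6, h_{xy} = 3, giving D = -45 < 0, so the point is a saddle point.
D = (-6)·(6) − (3)^2 = -45.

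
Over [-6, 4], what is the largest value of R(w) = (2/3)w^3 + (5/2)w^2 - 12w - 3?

127/3

R'(w) = 2w^2 + 5w - 12, which vanishes at w = -4 and w = 3/2.
Candidates: R(-6) = 15; R(-4) = 127/3; R(3/2) = -105/8; R(4) = 95/3.
So the maximum is R(-4) = 127/3.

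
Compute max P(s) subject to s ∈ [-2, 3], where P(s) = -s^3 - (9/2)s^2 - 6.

-6

Differentiating, P'(s) = -3s^2 - 9s; whose only zero in [-2, 3] is s = 0.
Evaluating at the critical points and endpoints: P(-2) = -16,  P(0) = -6,  P(3) = -147/2.
So the maximum is P(0) = -6.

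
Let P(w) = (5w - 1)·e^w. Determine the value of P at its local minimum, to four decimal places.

By the product rule, P'(w) = (5w + 4)·e^w. Since e^w > 0, the only critical point is w = -4/5.
P''(-4/5) has the same sign as 5 > 0, so this is a local minimum.
P(-4/5) = (-5)·e^(-4/5) ≈ -2.2466.

-2.2466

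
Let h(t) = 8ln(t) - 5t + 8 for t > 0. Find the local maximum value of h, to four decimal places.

h'(t) = 8/t − 5 = 0 gives t = 8/5.
h''(t) = -8/t², which is negative for t > 0, so this is a local maximum.
h(8/5) = 8·ln(8/5) - 8 + 8 ≈ 3.7600.

3.7600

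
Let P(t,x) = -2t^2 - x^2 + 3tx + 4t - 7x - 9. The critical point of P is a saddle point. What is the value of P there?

∂P/∂t = -4t + 3x + 4 = 0 and ∂P/∂x = 3t - 2x - 7 = 0, so (t, x) = (13, 16).
The Hessian has P_{tt} = -4, P_{xx} = -2, P_{tx} = 3, giving D = -1 < 0, so the point is a saddle point.
P(13, 16) = -39.

-39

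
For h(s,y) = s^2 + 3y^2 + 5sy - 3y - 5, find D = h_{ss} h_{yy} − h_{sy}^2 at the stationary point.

-13

∂h/∂s = 2s + 5y = 0 and ∂h/∂y = 5s + 6y - 3 = 0, so (s, y) = (15/13, -6/13).
The Hessian has h_{ss} = 2, h_{yy} = 6, h_{sy} = 5, giving D = -13 < 0, so the point is a saddle point.
D = (2)·(6) − (5)^2 = -13.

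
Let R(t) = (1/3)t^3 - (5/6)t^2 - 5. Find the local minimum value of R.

Critical points: R'(t) = t^2 - (5/3)t vanishes at t = 0, 5/3.
R''(t) = 2t - 5/3. R''(0) = -5/3 < 0 ⇒ local maximum; R''(5/3) = 5/3 > 0 ⇒ local minimum.
The local minimum is R(5/3) = -935/162.

-935/162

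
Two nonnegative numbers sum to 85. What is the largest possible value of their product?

With x + y = 85, the product is P(x) = x(85 − x).
P'(x) = 85 − 2x = 0 gives x = 85/2; P'' = −2 < 0, so this is the maximum.
P = 85/2·85/2 = 7225/4.

7225/4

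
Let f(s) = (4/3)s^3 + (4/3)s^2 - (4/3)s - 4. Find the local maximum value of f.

f'(s) = 4s^2 + (8/3)s - 4/3 = 0 at s = -1, 1/3.
f''(s) = 8s + 8/3. f''(-1) = -16/3 < 0 ⇒ local maximum; f''(1/3) = 16/3 > 0 ⇒ local minimum.
So the local maximum value is f(-1) = -8/3.

-8/3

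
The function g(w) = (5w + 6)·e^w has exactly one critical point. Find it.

-11/5

g'(w) = 5·e^w + (5w + 6)·1·e^w = (5w + 11)·e^w. Since e^w > 0, the only critical point is w = -11/5.
g''(-11/5) has the same sign as 5 > 0, so this is a local minimum.
g(-11/5) = (-5)·e^(-11/5) ≈ -0.5540.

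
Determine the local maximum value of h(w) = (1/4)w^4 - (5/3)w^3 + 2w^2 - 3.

Critical points: h'(w) = w^3 - 5w^2 + 4w vanishes at w = 0, 1, 4.
h''(w) = 3w^2 - 10w + 4. h''(0) = 4 > 0 ⇒ local minimum; h''(1) = -3 < 0 ⇒ local maximum; h''(4) = 12 > 0 ⇒ local minimum.
Thus h has its local maximum at w = 1, with value -29/12.

-29/12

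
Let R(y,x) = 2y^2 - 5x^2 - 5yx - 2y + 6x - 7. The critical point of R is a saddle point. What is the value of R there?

∂R/∂y = 4y - 5x - 2 = 0 and ∂R/∂x = -5y - 10x + 6 = 0, so (y, x) = (10/13, 14/65).
The Hessian has R_{yy} = 4, R_{xx} = -10, R_{yx} = -5, giving D = -65 < 0, so the point is a saddle point.
R(10/13, 14/65) = -463/65.

-463/65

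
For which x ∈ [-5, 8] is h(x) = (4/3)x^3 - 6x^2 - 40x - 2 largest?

h'(x) = 4x^2 - 12x - 40, which vanishes at x = -2 and x = 5.
Compare values at every candidate in [-5, 8]: h(-5) = -356/3,  h(-2) = 130/3,  h(5) = -556/3,  h(8) = -70/3.
Hence the absolute maximum is 130/3 at x = -2.

-2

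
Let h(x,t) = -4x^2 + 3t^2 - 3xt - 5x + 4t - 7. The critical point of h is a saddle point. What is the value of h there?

-448/57

∂h/∂x = -8x - 3t - 5 = 0 and ∂h/∂t = -3x + 6t + 4 = 0, so (x, t) = (-6/19, -47/57).
The Hessian has h_{xx} = -8, h_{tt} = 6, h_{xt} = -3, giving D = -57 < 0, so the point is a saddle point.
h(-6/19, -47/57) = -448/57.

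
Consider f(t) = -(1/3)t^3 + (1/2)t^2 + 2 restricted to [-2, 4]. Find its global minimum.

f'(t) = -t^2 + t, which vanishes at t = 0 and t = 1.
Evaluating at the critical points and endpoints: f(-2) = 20/3; f(0) = 2; f(1) = 13/6; f(4) = -34/3.
Hence the absolute minimum is -34/3 at t = 4.

-34/3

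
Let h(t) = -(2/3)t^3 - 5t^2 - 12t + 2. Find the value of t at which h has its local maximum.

h'(t) = -2t^2 - 10t - 12 = 0 at t = -3, -2.
h''(t) = -4t - 10. h''(-3) = 2 > 0 ⇒ local minimum; h''(-2) = -2 < 0 ⇒ local maximum.
Thus h has its local maximum at t = -2, with value 34/3.

-2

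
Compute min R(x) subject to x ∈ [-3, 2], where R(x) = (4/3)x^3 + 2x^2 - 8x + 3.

-5/3

The derivative is 4x^2 + 4x - 8, which vanishes at x = -2 and x = 1.
Evaluating at the critical points and endpoints: R(-3) = 9,  R(-2) = 49/3,  R(1) = -5/3,  R(2) = 17/3.
Hence the absolute minimum is -5/3 at x = 1.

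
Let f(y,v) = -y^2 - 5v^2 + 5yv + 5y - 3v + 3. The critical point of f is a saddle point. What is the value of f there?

-44/5

∂f/∂y = -2y + 5v + 5 = 0 and ∂f/∂v = 5y - 10v - 3 = 0, so (y, v) = (-7, -19/5).
The Hessian has f_{yy} = -2, f_{vv} = -10, f_{yv} = 5, giving D = -5 < 0, so the point is a saddle point.
f(-7, -19/5) = -44/5.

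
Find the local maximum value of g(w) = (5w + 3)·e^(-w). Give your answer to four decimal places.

Differentiating with the product rule gives g'(w) = (-5w + 2)·e^(-w). Since e^(-w) > 0, the only critical point is w = 2/5.
g''(2/5) has the same sign as -5 < 0, so this is a local maximum.
g(2/5) = (5)·e^(-2/5) ≈ 3.3516.

3.3516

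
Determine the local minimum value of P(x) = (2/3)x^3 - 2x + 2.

2/3

P'(x) = 2x^2 - 2. Setting P'(x) = 0 gives x ∈ {-1, 1}.
P''(x) = 4x. P''(-1) = -4 < 0 ⇒ local maximum; P''(1) = 4 > 0 ⇒ local minimum.
Thus P has its local minimum at x = 1, with value 2/3.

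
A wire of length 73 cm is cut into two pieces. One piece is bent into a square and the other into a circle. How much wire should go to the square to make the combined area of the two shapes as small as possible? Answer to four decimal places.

40.8872

Let x be the length used for the square. Square side x/4; circle radius (73−x)/(2π).
A(x) = (x/4)² + π·((73−x)/(2π))² = x²/16 + (73−x)²/(4π) for 0 ≤ x ≤ 73. A'(x) = x/8 − (73−x)/(2π) = 0 gives x = 4·73/(π+4) ≈ 40.8872.
A'' = 1/8 + 1/(2π) > 0, so this gives the minimum combined area; x ≈ 40.8872 cm to the square.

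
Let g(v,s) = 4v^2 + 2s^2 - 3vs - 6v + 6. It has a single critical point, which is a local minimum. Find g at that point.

∂g/∂v = 8v - 3s - 6 = 0 and ∂g/∂s = -3v + 4s = 0, so (v, s) = (24/23, 18/23).
The Hessian has g_{vv} = 8, g_{ss} = 4, g_{vs} = -3, giving D = 23 > 0 with g_{vv} > 0, so the point is a local minimum.
g(24/23, 18/23) = 66/23.

66/23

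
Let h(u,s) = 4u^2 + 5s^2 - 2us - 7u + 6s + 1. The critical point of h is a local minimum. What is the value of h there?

-229/76

∂h/∂u = 8u - 2s - 7 = 0 and ∂h/∂s = -2u + 10s + 6 = 0, so (u, s) = (29/38, -17/38).
The Hessian has h_{uu} = 8, h_{ss} = 10, h_{us} = -2, giving D = 76 > 0 with h_{uu} > 0, so the point is a local minimum.
h(29/38, -17/38) = -229/76.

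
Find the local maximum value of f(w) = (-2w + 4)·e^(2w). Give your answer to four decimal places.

Differentiating with the product rule gives f'(w) = (-4w + 6)·e^(2w). Since e^(2w) > 0, the only critical point is w = 3/2.
f''(3/2) has the same sign as -4 < 0, so this is a local maximum.
f(3/2) = (1)·e^(3) ≈ 20.0855.

20.0855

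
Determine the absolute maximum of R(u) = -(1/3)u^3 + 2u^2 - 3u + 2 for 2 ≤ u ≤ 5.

R'(u) = -u^2 + 4u - 3, whose only zero in [2, 5] is u = 3.
Candidates: R(2) = 4/3,  R(3) = 2,  R(5) = -14/3.
So the maximum is R(3) = 2.

2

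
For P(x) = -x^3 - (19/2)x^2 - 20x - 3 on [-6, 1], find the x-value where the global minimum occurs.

1

P'(x) = -3x^2 - 19x - 20, which vanishes at x = -5 and x = -4/3.
Evaluating at the critical points and endpoints: P(-6) = -9,  P(-5) = -31/2,  P(-4/3) = 247/27,  P(1) = -67/2.
Hence the absolute minimum is -67/2 at x = 1.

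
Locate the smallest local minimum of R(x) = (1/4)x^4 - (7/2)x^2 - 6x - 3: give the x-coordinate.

Critical points: R'(x) = x^3 - 7x - 6 vanishes at x = -2, -1, 3.
R''(x) = 3x^2 - 7. R''(-2) = 5 > 0 ⇒ local minimum; R''(-1) = -4 < 0 ⇒ local maximum; R''(3) = 20 > 0 ⇒ local minimum.
Thus R has its smallest local minimum at x = 3, with value -129/4.

3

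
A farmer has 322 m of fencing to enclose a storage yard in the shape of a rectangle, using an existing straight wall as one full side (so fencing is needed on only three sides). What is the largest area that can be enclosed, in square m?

Let the sides perpendicular to the wall have length x and the parallel side y, so 2x + y = 322 and the area is A = xy = x(322 − 2x).
A'(x) = 322 − 4x = 0 gives x = 161/2, and A''(x) = −4 < 0 confirms a maximum.
Then y = 322 − 2·161/2 = 161 and A = 25921/2.

25921/2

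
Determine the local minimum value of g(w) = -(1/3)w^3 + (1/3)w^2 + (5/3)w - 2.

-3

g'(w) = -w^2 + (2/3)w + 5/3 = 0 at w = -1, 5/3.
Second-derivative test with g''(w) = -2w + 2/3: g''(-1) = 8/3 > 0 ⇒ local minimum; g''(5/3) = -8/3 < 0 ⇒ local maximum.
So the local minimum value is g(-1) = -3.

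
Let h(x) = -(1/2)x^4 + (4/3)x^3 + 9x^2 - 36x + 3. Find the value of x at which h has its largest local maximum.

h'(x) = -2x^3 + 4x^2 + 18x - 36 = 0 at x = -3, 2, 3.
Since h''(x) = -6x^2 + 8x + 18, we get h''(-3) = -60 < 0 ⇒ local maximum; h''(2) = 10 > 0 ⇒ local minimum; h''(3) = -12 < 0 ⇒ local maximum.
So the largest local maximum value is h(-3) = 231/2.

-3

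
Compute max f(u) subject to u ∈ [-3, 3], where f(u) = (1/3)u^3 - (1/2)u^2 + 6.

21/2

The derivative is u^2 - u, which vanishes at u = 0 and u = 1.
Evaluating at the critical points and endpoints: f(-3) = -15/2, f(0) = 6, f(1) = 35/6, f(3) = 21/2.
So the maximum is f(3) = 21/2.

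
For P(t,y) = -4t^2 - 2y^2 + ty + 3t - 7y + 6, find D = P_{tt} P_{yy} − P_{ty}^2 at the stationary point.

31

∂P/∂t = -8t + y + 3 = 0 and ∂P/∂y = t - 4y - 7 = 0, so (t, y) = (5/31, -53/31).
The Hessian has P_{tt} = -8, P_{yy} = -4, P_{ty} = 1, giving D = 31 > 0 with P_{tt} < 0, so the point is a local maximum.
D = (-8)·(-4) − (1)^2 = 31.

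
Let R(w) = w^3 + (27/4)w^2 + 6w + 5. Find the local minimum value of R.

57/16

R'(w) = 3w^2 + (27/2)w + 6 = 0 at w = -4, -1/2.
Since R''(w) = 6w + 27/2, we get R''(-4) = -21/2 < 0 ⇒ local maximum; R''(-1/2) = 21/2 > 0 ⇒ local minimum.
The local minimum is R(-1/2) = 57/16.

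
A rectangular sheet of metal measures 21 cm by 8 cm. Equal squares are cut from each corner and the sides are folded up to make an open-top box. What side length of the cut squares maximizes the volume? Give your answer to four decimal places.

1.7737

With cut size x, the volume is V(x) = x(21 − 2x)(8 − 2x) for 0 < x < 4.
V'(x) = 12x^2 − 116x + 168. Setting V'(x) = 0 gives x ≈ 1.7737 (the root in (0, 4)).
V''(x) = 24x − 116 is negative there, so this is the maximum; V ≈ 137.8332.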